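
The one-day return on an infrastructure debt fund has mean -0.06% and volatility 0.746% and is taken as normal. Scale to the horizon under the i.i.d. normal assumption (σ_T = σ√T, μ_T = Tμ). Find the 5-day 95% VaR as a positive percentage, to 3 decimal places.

At 95%, z = 1.645.
σ_{5d} = 0.746% × √5 = 1.668%; μ_{5d} = 5 × -0.06% = -0.300%.
VaR = −(-0.300%) + 1.645 × 1.668% = 3.044%.

3.044%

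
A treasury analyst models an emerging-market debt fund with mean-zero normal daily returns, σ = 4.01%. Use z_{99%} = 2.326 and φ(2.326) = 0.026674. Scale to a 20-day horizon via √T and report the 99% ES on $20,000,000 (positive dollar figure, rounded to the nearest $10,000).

σ_{20d} = 4.01% × √20 = 17.933%.
ES multiplier = φ(z)/(1−α) = 0.026674/0.01 = 2.667.
ES = 17.933% × 2.667 = 47.827%; on $20,000,000: $9,565,400.

$9,570,000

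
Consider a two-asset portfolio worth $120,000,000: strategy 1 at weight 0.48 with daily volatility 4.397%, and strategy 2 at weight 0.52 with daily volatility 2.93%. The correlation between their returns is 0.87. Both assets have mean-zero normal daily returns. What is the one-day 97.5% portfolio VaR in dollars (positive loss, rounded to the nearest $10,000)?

σ_p² = 0.48²·4.397² + 0.52²·2.93² + 2·0.87·0.48·0.52·4.397·2.93 = 12.3711 (%²).
σ_p = √12.3711 = 3.517%.
At 97.5%, z = 1.960.
VaR = 1.960 × 3.517% = 6.893%; on $120,000,000 that is $8,271,600.

$8,270,000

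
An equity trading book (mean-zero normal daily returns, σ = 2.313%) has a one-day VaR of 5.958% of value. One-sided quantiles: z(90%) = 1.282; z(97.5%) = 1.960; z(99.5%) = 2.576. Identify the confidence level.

Implied z = VaR/σ = 5.958 / 2.313 = 2.576.
This matches z(99.5%) = 2.576.

99.5%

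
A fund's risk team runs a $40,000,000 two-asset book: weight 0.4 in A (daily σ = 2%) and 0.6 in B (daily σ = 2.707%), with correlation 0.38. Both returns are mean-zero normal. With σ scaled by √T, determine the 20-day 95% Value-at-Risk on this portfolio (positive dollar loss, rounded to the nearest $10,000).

$6,080,000

σ_p = √(0.4²·2² + 0.6²·2.707² + 2·0.38·0.4·0.6·2·2.707) = 2.065%.
σ_{20d} = 2.065% × √20 = 9.235%.
z(95%) = 1.645.
VaR = 1.645 × 9.235% = 15.192%; on $40,000,000 that is $6,076,800.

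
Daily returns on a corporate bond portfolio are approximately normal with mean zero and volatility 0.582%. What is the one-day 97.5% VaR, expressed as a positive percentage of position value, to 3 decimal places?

1.141%

At 97.5% one-sided, z = 1.960.
VaR = z·σ = 1.960 × 0.582% = 1.141%.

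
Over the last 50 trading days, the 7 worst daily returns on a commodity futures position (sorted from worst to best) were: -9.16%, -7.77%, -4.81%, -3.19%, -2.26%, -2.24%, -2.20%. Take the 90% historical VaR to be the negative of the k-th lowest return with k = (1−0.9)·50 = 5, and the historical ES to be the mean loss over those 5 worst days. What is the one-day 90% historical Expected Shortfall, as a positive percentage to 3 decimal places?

5.438%

The 5 worst returns sum to -27.19%.
ES = −(-27.19%) / 5 = 5.438%.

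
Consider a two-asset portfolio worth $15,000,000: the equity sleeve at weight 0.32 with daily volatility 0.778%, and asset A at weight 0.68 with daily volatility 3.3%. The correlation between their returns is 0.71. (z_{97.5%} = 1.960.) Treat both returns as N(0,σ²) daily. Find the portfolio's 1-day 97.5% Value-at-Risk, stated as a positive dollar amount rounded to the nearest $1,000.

$714,000

σ_p² = 0.32²·0.778² + 0.68²·3.3² + 2·0.71·0.32·0.68·0.778·3.3 = 5.8908 (%²).
σ_p = √5.8908 = 2.427%.
VaR = 1.960 × 2.427% = 4.757%; on $15,000,000 that is $713,550.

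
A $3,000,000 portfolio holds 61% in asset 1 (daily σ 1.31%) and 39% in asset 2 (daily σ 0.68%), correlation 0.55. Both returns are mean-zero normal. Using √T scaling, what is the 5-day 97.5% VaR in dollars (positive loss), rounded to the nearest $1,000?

σ_p = √(0.61²·1.31² + 0.39²·0.68² + 2·0.55·0.61·0.39·1.31·0.68) = 0.971%.
σ_{5d} = 0.971% × √5 = 2.171%.
z(97.5%) = 1.960.
VaR = 1.960 × 2.171% = 4.255%; on $3,000,000 that is $127,650.

$128,000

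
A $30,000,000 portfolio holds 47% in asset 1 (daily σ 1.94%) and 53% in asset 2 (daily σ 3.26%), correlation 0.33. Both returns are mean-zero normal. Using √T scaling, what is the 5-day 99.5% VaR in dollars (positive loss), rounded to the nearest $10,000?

$3,810,000

σ_p = √(0.47²·1.94² + 0.53²·3.26² + 2·0.33·0.47·0.53·1.94·3.26) = 2.204%.
σ_{5d} = 2.204% × √5 = 4.928%.
z(99.5%) = 2.576.
VaR = 2.576 × 4.928% = 12.695%; on $30,000,000 that is $3,808,500.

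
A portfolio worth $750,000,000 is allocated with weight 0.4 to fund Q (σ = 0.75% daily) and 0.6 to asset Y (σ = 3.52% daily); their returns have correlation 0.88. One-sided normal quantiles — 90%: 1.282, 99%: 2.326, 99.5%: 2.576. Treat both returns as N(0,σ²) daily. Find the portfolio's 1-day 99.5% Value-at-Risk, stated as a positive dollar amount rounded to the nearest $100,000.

$46,000,000

σ_p² = 0.4²·0.75² + 0.6²·3.52² + 2·0.88·0.4·0.6·0.75·3.52 = 5.6657 (%²).
σ_p = √5.6657 = 2.380%.
VaR = 2.576 × 2.380% = 6.131%; on $750,000,000 that is $45,982,500.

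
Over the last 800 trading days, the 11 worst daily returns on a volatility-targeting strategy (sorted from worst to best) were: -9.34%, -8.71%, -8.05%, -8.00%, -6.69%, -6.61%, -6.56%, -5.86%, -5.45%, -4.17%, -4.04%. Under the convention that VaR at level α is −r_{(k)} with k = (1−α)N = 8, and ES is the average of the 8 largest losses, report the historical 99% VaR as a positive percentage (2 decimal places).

5.86%

k = 8; the 8th lowest return is -5.86%, so VaR = 5.86%.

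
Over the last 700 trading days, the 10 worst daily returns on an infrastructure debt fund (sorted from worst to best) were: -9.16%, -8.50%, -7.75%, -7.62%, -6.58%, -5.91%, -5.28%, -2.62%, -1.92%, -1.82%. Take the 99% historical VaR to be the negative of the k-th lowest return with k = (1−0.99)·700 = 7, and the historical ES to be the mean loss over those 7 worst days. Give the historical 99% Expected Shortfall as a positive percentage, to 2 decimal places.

7.26%

The 7 worst returns sum to -50.80%.
ES = −(-50.80%) / 7 = 7.2571…% ≈ 7.26%.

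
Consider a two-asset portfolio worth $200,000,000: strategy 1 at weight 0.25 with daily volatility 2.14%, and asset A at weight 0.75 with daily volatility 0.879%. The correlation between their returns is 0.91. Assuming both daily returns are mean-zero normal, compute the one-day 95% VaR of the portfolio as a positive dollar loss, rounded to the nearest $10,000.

$3,840,000

σ_p² = 0.25²·2.14² + 0.75²·0.879² + 2·0.91·0.25·0.75·2.14·0.879 = 1.3627 (%²).
σ_p = √1.3627 = 1.167%.
At 95%, z = 1.645.
VaR = 1.645 × 1.167% = 1.920%; on $200,000,000 that is $3,840,000.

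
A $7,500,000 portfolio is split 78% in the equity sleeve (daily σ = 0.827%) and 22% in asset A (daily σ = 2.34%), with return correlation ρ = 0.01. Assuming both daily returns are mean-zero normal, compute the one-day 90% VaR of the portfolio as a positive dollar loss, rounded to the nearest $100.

$79,700

σ_p² = 0.78²·0.827² + 0.22²·2.34² + 2·0.01·0.78·0.22·0.827·2.34 = 0.6878 (%²).
σ_p = √0.6878 = 0.829%.
At 90%, z = 1.282.
VaR = 1.282 × 0.829% = 1.063%; on $7,500,000 that is $79,725.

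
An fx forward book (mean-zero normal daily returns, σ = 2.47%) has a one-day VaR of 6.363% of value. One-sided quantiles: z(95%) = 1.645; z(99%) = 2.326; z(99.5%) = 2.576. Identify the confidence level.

Implied z = VaR/σ = 6.363 / 2.47 = 2.576.
This matches z(99.5%) = 2.576.

99.5%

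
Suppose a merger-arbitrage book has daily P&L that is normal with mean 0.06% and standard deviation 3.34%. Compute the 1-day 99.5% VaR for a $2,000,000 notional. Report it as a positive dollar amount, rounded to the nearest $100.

At 99.5% one-sided, z = 2.576.
VaR = −μ + z·σ = −(0.06%) + 2.576 × 3.34% = 8.544%.
On $2,000,000: 0.08544 × $2,000,000 = $170,880.

$170,900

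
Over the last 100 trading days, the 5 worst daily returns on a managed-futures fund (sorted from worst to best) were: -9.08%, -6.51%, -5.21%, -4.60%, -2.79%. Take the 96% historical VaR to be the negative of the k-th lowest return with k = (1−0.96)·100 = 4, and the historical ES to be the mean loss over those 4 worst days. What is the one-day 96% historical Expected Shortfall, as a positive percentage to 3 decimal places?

6.350%

The 4 worst returns sum to -25.40%.
ES = −(-25.40%) / 4 = 6.35% ≈ 6.350%.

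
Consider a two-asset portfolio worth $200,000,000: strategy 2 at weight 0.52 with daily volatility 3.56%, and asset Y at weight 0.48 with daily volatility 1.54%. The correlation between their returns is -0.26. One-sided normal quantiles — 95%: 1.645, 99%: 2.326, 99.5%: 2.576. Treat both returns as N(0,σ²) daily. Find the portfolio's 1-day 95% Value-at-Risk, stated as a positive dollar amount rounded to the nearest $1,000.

$5,942,000

σ_p² = 0.52²·3.56² + 0.48²·1.54² + 2·-0.26·0.52·0.48·3.56·1.54 = 3.2618 (%²).
σ_p = √3.2618 = 1.806%.
VaR = 1.645 × 1.806% = 2.971%; on $200,000,000 that is $5,942,000.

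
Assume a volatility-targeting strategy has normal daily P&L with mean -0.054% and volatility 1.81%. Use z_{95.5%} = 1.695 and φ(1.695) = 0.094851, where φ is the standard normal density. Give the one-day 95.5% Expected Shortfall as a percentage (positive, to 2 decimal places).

Tail multiplier: φ(z)/(1−α) = 0.094851 / 0.045 = 2.108.
ES = −(-0.054%) + 1.81% × 2.108 = 3.869%.

3.87%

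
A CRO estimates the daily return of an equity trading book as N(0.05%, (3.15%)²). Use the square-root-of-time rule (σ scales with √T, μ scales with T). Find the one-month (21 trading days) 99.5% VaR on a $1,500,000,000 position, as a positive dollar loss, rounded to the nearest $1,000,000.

At 99.5%, z = 2.576.
σ_{21d} = 3.15% × √21 = 14.435%; μ_{21d} = 21 × 0.05% = 1.050%.
VaR = −(1.050%) + 2.576 × 14.435% = 36.135%.
On $1,500,000,000: 0.36135 × $1,500,000,000 = $542,025,000.

$542,000,000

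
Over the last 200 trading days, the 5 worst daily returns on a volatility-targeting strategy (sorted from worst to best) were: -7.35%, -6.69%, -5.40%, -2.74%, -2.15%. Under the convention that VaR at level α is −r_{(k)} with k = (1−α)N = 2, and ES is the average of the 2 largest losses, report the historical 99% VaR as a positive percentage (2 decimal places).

k = 2; the 2nd lowest return is -6.69%, so VaR = 6.69%.

6.69%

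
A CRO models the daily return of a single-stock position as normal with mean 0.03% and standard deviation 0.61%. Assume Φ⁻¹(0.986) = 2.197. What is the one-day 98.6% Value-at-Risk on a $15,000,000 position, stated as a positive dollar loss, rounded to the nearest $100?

$196,500

VaR = −μ + z·σ = −(0.03%) + 2.197 × 0.61% = 1.310%.
On $15,000,000: 0.01310 × $15,000,000 = $196,500.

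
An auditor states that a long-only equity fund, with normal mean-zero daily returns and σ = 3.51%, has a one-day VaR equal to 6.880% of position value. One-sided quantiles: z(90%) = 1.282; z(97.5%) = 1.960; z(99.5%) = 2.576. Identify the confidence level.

Implied z = VaR/σ = 6.880 / 3.51 = 1.960.
This matches z(97.5%) = 1.960.

97.5%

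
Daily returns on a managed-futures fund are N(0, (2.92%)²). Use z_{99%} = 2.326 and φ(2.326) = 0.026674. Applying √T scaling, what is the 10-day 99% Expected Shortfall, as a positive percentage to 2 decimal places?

σ_{10d} = 2.92% × √10 = 9.234%.
ES multiplier = φ(z)/(1−α) = 0.026674/0.01 = 2.667.
ES = 9.234% × 2.667 = 24.627%.

24.63%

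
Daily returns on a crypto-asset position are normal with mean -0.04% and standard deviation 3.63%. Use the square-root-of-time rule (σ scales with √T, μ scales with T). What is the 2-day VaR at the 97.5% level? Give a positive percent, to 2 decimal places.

10.14%

At 97.5%, z = 1.960.
σ_{2d} = 3.63% × √2 = 5.134%; μ_{2d} = 2 × -0.04% = -0.080%.
VaR = −(-0.080%) + 1.960 × 5.134% = 10.143%.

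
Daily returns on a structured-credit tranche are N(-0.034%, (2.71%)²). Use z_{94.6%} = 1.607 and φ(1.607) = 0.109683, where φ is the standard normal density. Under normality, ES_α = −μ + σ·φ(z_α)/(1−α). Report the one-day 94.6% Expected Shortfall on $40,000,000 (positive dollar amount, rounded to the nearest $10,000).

$2,220,000

Tail multiplier: φ(z)/(1−α) = 0.109683 / 0.054 = 2.031.
ES = −(-0.034%) + 2.71% × 2.031 = 5.538%.
On $40,000,000: 0.05538 × $40,000,000 = $2,215,200.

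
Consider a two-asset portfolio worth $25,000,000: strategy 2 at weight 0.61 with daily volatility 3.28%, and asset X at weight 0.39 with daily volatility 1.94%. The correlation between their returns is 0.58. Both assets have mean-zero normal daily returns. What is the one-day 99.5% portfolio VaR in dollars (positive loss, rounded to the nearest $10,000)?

$1,620,000

σ_p² = 0.61²·3.28² + 0.39²·1.94² + 2·0.58·0.61·0.39·3.28·1.94 = 6.3317 (%²).
σ_p = √6.3317 = 2.516%.
At 99.5%, z = 2.576.
VaR = 2.576 × 2.516% = 6.481%; on $25,000,000 that is $1,620,250.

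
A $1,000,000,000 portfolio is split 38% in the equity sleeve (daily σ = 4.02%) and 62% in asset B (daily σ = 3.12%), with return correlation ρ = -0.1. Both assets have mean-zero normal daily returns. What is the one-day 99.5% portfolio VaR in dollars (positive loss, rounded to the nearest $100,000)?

σ_p² = 0.38²·4.02² + 0.62²·3.12² + 2·-0.1·0.38·0.62·4.02·3.12 = 5.4845 (%²).
σ_p = √5.4845 = 2.342%.
At 99.5%, z = 2.576.
VaR = 2.576 × 2.342% = 6.033%; on $1,000,000,000 that is $60,330,000.

$60,300,000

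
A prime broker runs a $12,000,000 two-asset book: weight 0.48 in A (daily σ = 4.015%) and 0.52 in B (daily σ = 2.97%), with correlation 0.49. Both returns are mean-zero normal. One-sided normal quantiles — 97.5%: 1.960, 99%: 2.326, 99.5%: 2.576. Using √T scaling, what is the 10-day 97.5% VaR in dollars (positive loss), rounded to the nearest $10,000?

σ_p = √(0.48²·4.015² + 0.52²·2.97² + 2·0.49·0.48·0.52·4.015·2.97) = 3.003%.
σ_{10d} = 3.003% × √10 = 9.496%.
VaR = 1.960 × 9.496% = 18.612%; on $12,000,000 that is $2,233,440.

$2,230,000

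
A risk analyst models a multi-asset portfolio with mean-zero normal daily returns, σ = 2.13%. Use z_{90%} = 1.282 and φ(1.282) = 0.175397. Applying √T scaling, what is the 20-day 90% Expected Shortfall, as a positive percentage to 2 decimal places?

σ_{20d} = 2.13% × √20 = 9.526%.
ES multiplier = φ(z)/(1−α) = 0.175397/0.1 = 1.754.
ES = 9.526% × 1.754 = 16.709%.

16.71%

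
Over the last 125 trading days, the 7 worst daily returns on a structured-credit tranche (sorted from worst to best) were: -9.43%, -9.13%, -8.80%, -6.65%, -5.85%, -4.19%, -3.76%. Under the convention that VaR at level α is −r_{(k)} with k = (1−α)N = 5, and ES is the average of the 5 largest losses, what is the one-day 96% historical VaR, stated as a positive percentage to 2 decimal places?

5.85%

k = 5; the 5th lowest return is -5.85%, so VaR = 5.85%.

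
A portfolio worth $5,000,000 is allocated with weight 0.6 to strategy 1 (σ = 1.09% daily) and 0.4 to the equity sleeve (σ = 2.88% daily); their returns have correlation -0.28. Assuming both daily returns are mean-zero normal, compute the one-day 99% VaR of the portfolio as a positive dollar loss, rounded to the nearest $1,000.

$134,000

σ_p² = 0.6²·1.09² + 0.4²·2.88² + 2·-0.28·0.6·0.4·1.09·2.88 = 1.3329 (%²).
σ_p = √1.3329 = 1.155%.
At 99%, z = 2.326.
VaR = 2.326 × 1.155% = 2.687%; on $5,000,000 that is $134,350.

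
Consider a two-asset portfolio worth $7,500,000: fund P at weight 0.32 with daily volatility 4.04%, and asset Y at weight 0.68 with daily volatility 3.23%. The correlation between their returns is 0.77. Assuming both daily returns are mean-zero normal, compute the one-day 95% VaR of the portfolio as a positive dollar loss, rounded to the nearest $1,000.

$407,000

σ_p² = 0.32²·4.04² + 0.68²·3.23² + 2·0.77·0.32·0.68·4.04·3.23 = 10.8683 (%²).
σ_p = √10.8683 = 3.297%.
At 95%, z = 1.645.
VaR = 1.645 × 3.297% = 5.424%; on $7,500,000 that is $406,800.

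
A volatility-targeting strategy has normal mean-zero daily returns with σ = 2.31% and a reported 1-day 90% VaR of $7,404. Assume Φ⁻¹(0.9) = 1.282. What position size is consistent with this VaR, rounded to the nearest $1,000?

$250,000

VaR as a fraction of value: z·σ = 1.282 × 2.31% = 2.96142%.
Position = $7,404 / 0.0296142 = $250,015.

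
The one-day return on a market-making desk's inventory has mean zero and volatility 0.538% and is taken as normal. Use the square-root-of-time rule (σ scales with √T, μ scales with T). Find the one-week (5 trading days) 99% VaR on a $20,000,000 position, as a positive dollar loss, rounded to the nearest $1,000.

$560,000

At 99%, z = 2.326.
σ_{5d} = 0.538% × √5 = 1.203%.
VaR = 2.326 × 1.203% = 2.798%.
On $20,000,000: 0.02798 × $20,000,000 = $559,600.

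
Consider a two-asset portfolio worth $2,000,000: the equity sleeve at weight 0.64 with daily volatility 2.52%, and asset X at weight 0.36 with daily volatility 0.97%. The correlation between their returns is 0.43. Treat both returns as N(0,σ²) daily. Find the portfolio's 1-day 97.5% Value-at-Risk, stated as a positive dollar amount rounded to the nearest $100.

σ_p² = 0.64²·2.52² + 0.36²·0.97² + 2·0.43·0.64·0.36·2.52·0.97 = 3.2074 (%²).
σ_p = √3.2074 = 1.791%.
At 97.5%, z = 1.960.
VaR = 1.960 × 1.791% = 3.510%; on $2,000,000 that is $70,200.

$70,200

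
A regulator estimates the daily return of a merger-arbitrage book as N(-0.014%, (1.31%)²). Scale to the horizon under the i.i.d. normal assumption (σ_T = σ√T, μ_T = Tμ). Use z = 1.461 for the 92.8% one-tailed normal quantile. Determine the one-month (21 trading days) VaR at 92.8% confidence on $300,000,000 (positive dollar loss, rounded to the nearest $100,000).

$27,200,000

σ_{21d} = 1.31% × √21 = 6.003%; μ_{21d} = 21 × -0.014% = -0.294%.
VaR = −(-0.294%) + 1.461 × 6.003% = 9.064%.
On $300,000,000: 0.09064 × $300,000,000 = $27,192,000.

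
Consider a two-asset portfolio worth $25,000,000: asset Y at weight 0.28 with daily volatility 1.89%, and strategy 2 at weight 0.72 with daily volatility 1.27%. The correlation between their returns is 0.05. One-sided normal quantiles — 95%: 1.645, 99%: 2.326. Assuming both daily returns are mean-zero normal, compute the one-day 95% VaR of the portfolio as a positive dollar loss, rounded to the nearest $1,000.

$444,000

σ_p² = 0.28²·1.89² + 0.72²·1.27² + 2·0.05·0.28·0.72·1.89·1.27 = 1.1646 (%²).
σ_p = √1.1646 = 1.079%.
VaR = 1.645 × 1.079% = 1.775%; on $25,000,000 that is $443,750.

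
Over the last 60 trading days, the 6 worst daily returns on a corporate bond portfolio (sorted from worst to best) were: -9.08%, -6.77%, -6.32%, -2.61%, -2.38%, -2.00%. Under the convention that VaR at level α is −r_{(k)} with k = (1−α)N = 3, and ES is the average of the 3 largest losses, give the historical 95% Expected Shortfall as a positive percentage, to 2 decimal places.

7.39%

The 3 worst returns sum to -22.17%.
ES = −(-22.17%) / 3 = 7.39%.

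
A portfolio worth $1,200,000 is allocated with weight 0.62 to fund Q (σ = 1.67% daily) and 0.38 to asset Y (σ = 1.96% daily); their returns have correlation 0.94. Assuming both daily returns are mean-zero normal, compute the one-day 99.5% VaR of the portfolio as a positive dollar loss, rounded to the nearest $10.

$54,220

σ_p² = 0.62²·1.67² + 0.38²·1.96² + 2·0.94·0.62·0.38·1.67·1.96 = 3.0766 (%²).
σ_p = √3.0766 = 1.754%.
At 99.5%, z = 2.576.
VaR = 2.576 × 1.754% = 4.518%; on $1,200,000 that is $54,216.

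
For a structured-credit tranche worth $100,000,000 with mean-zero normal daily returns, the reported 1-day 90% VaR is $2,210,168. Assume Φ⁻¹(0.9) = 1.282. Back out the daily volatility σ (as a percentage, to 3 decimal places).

1.724%

VaR as a fraction: $2,210,168 / $100,000,000 = 2.210%.
σ = VaR / z = 2.210% / 1.282 = 1.724%.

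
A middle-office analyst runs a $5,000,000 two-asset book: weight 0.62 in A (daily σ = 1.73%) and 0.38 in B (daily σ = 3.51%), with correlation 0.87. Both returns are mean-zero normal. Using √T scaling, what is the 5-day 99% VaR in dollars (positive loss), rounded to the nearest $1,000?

$605,000

σ_p = √(0.62²·1.73² + 0.38²·3.51² + 2·0.87·0.62·0.38·1.73·3.51) = 2.328%.
σ_{5d} = 2.328% × √5 = 5.206%.
z(99%) = 2.326.
VaR = 2.326 × 5.206% = 12.109%; on $5,000,000 that is $605,450.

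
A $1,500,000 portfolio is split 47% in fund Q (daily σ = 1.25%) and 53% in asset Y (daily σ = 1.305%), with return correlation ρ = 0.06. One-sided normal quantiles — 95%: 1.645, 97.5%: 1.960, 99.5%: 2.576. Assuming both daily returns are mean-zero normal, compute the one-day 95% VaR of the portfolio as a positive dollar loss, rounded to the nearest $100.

σ_p² = 0.47²·1.25² + 0.53²·1.305² + 2·0.06·0.47·0.53·1.25·1.305 = 0.8723 (%²).
σ_p = √0.8723 = 0.934%.
VaR = 1.645 × 0.934% = 1.536%; on $1,500,000 that is $23,040.

$23,000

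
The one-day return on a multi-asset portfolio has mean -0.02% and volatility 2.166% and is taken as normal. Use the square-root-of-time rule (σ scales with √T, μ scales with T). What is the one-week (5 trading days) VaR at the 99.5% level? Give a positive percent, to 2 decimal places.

12.58%

At 99.5%, z = 2.576.
σ_{5d} = 2.166% × √5 = 4.843%; μ_{5d} = 5 × -0.02% = -0.100%.
VaR = −(-0.100%) + 2.576 × 4.843% = 12.576%.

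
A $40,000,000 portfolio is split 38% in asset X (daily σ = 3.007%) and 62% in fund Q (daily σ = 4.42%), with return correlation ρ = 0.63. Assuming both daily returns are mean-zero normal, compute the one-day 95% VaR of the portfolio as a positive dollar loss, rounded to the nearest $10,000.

$2,350,000

σ_p² = 0.38²·3.007² + 0.62²·4.42² + 2·0.63·0.38·0.62·3.007·4.42 = 12.7610 (%²).
σ_p = √12.7610 = 3.572%.
At 95%, z = 1.645.
VaR = 1.645 × 3.572% = 5.876%; on $40,000,000 that is $2,350,400.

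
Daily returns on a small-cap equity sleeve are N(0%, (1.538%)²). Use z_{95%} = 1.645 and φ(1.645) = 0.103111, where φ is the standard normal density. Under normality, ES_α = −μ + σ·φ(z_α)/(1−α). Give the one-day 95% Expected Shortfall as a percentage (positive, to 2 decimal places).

Tail multiplier: φ(z)/(1−α) = 0.103111 / 0.05 = 2.062.
ES = 1.538% × 2.062 = 3.171%.

3.17%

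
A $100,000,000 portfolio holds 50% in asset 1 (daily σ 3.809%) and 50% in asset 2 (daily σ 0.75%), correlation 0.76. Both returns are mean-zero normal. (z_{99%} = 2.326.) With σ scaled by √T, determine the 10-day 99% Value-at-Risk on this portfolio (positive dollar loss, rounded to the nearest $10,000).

$16,200,000

σ_p = √(0.5²·3.809² + 0.5²·0.75² + 2·0.76·0.5·0.5·3.809·0.75) = 2.203%.
σ_{10d} = 2.203% × √10 = 6.966%.
VaR = 2.326 × 6.966% = 16.203%; on $100,000,000 that is $16,203,000.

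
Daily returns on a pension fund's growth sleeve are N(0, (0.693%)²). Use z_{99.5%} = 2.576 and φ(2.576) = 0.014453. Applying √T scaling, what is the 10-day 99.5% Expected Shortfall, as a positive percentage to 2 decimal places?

σ_{10d} = 0.693% × √10 = 2.191%.
ES multiplier = φ(z)/(1−α) = 0.014453/0.005 = 2.891.
ES = 2.191% × 2.891 = 6.334%.

6.33%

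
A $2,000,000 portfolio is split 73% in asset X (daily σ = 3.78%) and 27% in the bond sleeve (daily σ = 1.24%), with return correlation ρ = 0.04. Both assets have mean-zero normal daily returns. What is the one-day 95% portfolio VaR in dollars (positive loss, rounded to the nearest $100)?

$91,900

σ_p² = 0.73²·3.78² + 0.27²·1.24² + 2·0.04·0.73·0.27·3.78·1.24 = 7.8003 (%²).
σ_p = √7.8003 = 2.793%.
At 95%, z = 1.645.
VaR = 1.645 × 2.793% = 4.594%; on $2,000,000 that is $91,880.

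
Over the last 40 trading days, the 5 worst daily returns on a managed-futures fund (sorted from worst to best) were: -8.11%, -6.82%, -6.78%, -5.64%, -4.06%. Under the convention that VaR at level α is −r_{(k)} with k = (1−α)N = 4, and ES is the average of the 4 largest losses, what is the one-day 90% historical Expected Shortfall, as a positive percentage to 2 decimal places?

6.84%

The 4 worst returns sum to -27.35%.
ES = −(-27.35%) / 4 = 6.8375% ≈ 6.84%.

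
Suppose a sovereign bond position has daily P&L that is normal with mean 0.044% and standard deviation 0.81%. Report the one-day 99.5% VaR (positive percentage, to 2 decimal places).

At 99.5% one-sided, z = 2.576.
VaR = −μ + z·σ = −(0.044%) + 2.576 × 0.81% = 2.043%.

2.04%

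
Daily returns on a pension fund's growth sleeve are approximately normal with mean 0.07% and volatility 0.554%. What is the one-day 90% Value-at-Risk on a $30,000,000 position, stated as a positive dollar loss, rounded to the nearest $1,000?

$192,000

At 90% one-sided, z = 1.282.
VaR = −μ + z·σ = −(0.07%) + 1.282 × 0.554% = 0.640%.
On $30,000,000: 0.00640 × $30,000,000 = $192,000.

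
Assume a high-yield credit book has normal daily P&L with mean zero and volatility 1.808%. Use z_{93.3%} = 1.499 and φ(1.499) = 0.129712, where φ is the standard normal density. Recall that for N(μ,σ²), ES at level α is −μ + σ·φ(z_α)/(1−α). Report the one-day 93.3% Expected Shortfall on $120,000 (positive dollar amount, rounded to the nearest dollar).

Tail multiplier: φ(z)/(1−α) = 0.129712 / 0.067 = 1.936.
ES = 1.808% × 1.936 = 3.500%.
On $120,000: 0.03500 × $120,000 = $4,200.

$4,200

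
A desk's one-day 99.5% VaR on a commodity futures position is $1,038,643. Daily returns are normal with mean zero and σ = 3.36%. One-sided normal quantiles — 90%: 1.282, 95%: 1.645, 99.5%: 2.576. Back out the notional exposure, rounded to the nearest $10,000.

VaR as a fraction of value: z·σ = 2.576 × 3.36% = 8.65536%.
Position = $1,038,643 / 0.0865536 = $11,999,998.

$12,000,000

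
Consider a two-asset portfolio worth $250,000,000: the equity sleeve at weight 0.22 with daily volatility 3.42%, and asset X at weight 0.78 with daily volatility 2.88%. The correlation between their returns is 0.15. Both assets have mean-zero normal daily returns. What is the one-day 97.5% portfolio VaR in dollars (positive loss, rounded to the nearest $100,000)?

σ_p² = 0.22²·3.42² + 0.78²·2.88² + 2·0.15·0.22·0.78·3.42·2.88 = 6.1195 (%²).
σ_p = √6.1195 = 2.474%.
At 97.5%, z = 1.960.
VaR = 1.960 × 2.474% = 4.849%; on $250,000,000 that is $12,122,500.

$12,100,000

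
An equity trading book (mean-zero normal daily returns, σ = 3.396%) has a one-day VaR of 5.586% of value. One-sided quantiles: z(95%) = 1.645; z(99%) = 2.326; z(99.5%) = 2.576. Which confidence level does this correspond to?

95%

Implied z = VaR/σ = 5.586 / 3.396 = 1.645.
This matches z(95%) = 1.645.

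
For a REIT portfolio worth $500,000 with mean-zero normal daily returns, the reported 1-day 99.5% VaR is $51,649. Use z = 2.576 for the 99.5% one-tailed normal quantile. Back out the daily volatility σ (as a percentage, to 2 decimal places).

4.01%

VaR as a fraction: $51,649 / $500,000 = 10.330%.
σ = VaR / z = 10.330% / 2.576 = 4.010%.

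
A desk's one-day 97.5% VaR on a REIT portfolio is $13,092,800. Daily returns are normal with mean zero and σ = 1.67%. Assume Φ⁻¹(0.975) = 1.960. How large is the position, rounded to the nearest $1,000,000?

$400,000,000

VaR as a fraction of value: z·σ = 1.960 × 1.67% = 3.2732%.
Position = $13,092,800 / 0.032732 = $400,000,000.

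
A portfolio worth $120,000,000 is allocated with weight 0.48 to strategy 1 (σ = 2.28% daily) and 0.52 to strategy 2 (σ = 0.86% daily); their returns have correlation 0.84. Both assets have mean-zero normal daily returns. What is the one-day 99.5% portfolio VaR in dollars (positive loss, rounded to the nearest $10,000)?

σ_p² = 0.48²·2.28² + 0.52²·0.86² + 2·0.84·0.48·0.52·2.28·0.86 = 2.2199 (%²).
σ_p = √2.2199 = 1.490%.
At 99.5%, z = 2.576.
VaR = 2.576 × 1.490% = 3.838%; on $120,000,000 that is $4,605,600.

$4,610,000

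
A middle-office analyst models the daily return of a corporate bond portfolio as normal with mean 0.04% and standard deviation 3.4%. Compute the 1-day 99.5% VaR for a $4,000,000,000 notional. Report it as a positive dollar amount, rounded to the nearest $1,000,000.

At 99.5% one-sided, z = 2.576.
VaR = −μ + z·σ = −(0.04%) + 2.576 × 3.4% = 8.718%.
On $4,000,000,000: 0.08718 × $4,000,000,000 = $348,720,000.

$349,000,000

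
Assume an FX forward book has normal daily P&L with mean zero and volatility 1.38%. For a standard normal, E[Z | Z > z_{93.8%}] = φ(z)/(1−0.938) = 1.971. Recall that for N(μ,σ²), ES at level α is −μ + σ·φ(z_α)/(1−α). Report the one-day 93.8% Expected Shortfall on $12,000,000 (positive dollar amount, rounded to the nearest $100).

ES = 1.38% × 1.971 = 2.720%.
On $12,000,000: 0.02720 × $12,000,000 = $326,400.

$326,400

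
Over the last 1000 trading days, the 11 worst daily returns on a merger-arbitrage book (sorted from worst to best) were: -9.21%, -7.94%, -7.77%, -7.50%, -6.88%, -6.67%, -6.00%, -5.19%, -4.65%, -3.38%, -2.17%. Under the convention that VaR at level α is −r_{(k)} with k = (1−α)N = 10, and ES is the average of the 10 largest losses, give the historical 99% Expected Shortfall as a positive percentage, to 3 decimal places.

6.519%

The 10 worst returns sum to -65.19%.
ES = −(-65.19%) / 10 = 6.519%.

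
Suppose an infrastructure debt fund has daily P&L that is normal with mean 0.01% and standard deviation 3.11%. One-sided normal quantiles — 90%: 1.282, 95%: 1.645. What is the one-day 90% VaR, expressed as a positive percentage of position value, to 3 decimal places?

3.977%

VaR = −μ + z·σ = −(0.01%) + 1.282 × 3.11% = 3.977%.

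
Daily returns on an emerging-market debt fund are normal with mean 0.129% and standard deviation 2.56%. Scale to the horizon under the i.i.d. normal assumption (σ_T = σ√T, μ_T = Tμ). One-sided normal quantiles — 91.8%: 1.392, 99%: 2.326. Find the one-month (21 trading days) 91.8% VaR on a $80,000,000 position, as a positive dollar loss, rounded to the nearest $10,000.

σ_{21d} = 2.56% × √21 = 11.731%; μ_{21d} = 21 × 0.129% = 2.709%.
VaR = −(2.709%) + 1.392 × 11.731% = 13.621%.
On $80,000,000: 0.13621 × $80,000,000 = $10,896,800.

$10,900,000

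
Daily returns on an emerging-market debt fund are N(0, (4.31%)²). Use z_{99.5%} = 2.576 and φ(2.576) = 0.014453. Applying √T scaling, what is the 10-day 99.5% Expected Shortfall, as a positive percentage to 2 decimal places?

39.40%

σ_{10d} = 4.31% × √10 = 13.629%.
ES multiplier = φ(z)/(1−α) = 0.014453/0.005 = 2.891.
ES = 13.629% × 2.891 = 39.401%.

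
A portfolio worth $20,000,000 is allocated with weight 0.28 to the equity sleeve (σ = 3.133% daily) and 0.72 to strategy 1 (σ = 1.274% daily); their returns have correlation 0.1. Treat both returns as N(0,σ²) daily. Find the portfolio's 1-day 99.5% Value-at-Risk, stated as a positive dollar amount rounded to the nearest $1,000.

$686,000

σ_p² = 0.28²·3.133² + 0.72²·1.274² + 2·0.1·0.28·0.72·3.133·1.274 = 1.7719 (%²).
σ_p = √1.7719 = 1.331%.
At 99.5%, z = 2.576.
VaR = 2.576 × 1.331% = 3.429%; on $20,000,000 that is $685,800.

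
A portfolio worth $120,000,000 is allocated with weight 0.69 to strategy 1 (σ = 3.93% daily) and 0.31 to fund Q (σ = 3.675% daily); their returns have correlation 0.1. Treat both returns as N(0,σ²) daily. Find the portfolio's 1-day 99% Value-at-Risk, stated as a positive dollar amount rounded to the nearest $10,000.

σ_p² = 0.69²·3.93² + 0.31²·3.675² + 2·0.1·0.69·0.31·3.93·3.675 = 9.2691 (%²).
σ_p = √9.2691 = 3.045%.
At 99%, z = 2.326.
VaR = 2.326 × 3.045% = 7.083%; on $120,000,000 that is $8,499,600.

$8,500,000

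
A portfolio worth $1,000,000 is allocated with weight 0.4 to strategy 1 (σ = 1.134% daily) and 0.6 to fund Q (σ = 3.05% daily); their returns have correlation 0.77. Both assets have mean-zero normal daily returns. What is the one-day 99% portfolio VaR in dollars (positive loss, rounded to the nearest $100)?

σ_p² = 0.4²·1.134² + 0.6²·3.05² + 2·0.77·0.4·0.6·1.134·3.05 = 4.8330 (%²).
σ_p = √4.8330 = 2.198%.
At 99%, z = 2.326.
VaR = 2.326 × 2.198% = 5.113%; on $1,000,000 that is $51,130.

$51,100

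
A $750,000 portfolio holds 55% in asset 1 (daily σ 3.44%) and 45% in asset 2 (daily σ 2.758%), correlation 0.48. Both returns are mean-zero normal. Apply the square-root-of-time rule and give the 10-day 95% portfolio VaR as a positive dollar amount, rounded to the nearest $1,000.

σ_p = √(0.55²·3.44² + 0.45²·2.758² + 2·0.48·0.55·0.45·3.44·2.758) = 2.716%.
σ_{10d} = 2.716% × √10 = 8.589%.
z(95%) = 1.645.
VaR = 1.645 × 8.589% = 14.129%; on $750,000 that is $105,968.

$106,000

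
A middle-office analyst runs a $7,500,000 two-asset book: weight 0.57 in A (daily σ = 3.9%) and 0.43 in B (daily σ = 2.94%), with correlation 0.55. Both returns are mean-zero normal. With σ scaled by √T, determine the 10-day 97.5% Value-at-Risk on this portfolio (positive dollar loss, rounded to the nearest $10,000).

$1,440,000

σ_p = √(0.57²·3.9² + 0.43²·2.94² + 2·0.55·0.57·0.43·3.9·2.94) = 3.103%.
σ_{10d} = 3.103% × √10 = 9.813%.
z(97.5%) = 1.960.
VaR = 1.960 × 9.813% = 19.233%; on $7,500,000 that is $1,442,475.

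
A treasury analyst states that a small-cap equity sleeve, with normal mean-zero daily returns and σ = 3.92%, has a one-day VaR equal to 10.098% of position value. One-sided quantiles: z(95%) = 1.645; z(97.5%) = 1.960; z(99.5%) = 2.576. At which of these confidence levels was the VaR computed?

99.5%

Implied z = VaR/σ = 10.098 / 3.92 = 2.576.
This matches z(99.5%) = 2.576.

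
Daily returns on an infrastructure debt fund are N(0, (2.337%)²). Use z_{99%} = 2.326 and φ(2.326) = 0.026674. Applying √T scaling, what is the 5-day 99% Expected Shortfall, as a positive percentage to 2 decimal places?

σ_{5d} = 2.337% × √5 = 5.226%.
ES multiplier = φ(z)/(1−α) = 0.026674/0.01 = 2.667.
ES = 5.226% × 2.667 = 13.938%.

13.94%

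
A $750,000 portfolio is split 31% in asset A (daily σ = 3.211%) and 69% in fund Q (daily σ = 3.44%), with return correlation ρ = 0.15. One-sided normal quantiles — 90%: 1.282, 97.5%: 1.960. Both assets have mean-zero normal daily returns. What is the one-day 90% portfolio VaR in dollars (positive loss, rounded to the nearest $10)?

σ_p² = 0.31²·3.211² + 0.69²·3.44² + 2·0.15·0.31·0.69·3.211·3.44 = 7.3336 (%²).
σ_p = √7.3336 = 2.708%.
VaR = 1.282 × 2.708% = 3.472%; on $750,000 that is $26,040.

$26,040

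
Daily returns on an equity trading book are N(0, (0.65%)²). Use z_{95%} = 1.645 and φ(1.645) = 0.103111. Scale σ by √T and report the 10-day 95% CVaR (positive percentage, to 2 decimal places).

σ_{10d} = 0.65% × √10 = 2.055%.
ES multiplier = φ(z)/(1−α) = 0.103111/0.05 = 2.062.
ES = 2.055% × 2.062 = 4.237%.

4.24%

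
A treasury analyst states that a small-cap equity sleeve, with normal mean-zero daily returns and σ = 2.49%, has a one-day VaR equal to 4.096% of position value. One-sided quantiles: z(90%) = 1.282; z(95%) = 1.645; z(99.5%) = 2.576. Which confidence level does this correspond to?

95%

Implied z = VaR/σ = 4.096 / 2.49 = 1.645.
This matches z(95%) = 1.645.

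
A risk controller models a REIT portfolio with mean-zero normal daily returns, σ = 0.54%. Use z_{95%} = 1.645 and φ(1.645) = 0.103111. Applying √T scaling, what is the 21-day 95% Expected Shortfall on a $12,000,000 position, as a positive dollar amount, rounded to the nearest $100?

$612,400

σ_{21d} = 0.54% × √21 = 2.475%.
ES multiplier = φ(z)/(1−α) = 0.103111/0.05 = 2.062.
ES = 2.475% × 2.062 = 5.103%; on $12,000,000: $612,360.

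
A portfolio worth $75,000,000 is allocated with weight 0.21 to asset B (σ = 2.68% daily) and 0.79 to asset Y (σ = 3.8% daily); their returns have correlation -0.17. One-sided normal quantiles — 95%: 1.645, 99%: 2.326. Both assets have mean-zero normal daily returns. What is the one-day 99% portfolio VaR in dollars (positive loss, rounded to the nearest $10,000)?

σ_p² = 0.21²·2.68² + 0.79²·3.8² + 2·-0.17·0.21·0.79·2.68·3.8 = 8.7543 (%²).
σ_p = √8.7543 = 2.959%.
VaR = 2.326 × 2.959% = 6.883%; on $75,000,000 that is $5,162,250.

$5,160,000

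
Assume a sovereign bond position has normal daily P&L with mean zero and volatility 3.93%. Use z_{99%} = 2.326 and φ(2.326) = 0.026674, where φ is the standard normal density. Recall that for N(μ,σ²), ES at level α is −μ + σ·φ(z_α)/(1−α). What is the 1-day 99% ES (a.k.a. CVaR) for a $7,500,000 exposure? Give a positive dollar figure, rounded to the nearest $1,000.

Tail multiplier: φ(z)/(1−α) = 0.026674 / 0.01 = 2.667.
ES = 3.93% × 2.667 = 10.481%.
On $7,500,000: 0.10481 × $7,500,000 = $786,075.

$786,000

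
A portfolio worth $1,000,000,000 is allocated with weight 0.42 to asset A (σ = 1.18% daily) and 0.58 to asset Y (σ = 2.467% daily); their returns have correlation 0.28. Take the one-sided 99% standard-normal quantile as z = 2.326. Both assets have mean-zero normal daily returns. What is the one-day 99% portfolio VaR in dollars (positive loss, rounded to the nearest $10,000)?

σ_p² = 0.42²·1.18² + 0.58²·2.467² + 2·0.28·0.42·0.58·1.18·2.467 = 2.6901 (%²).
σ_p = √2.6901 = 1.640%.
VaR = 2.326 × 1.640% = 3.815%; on $1,000,000,000 that is $38,150,000.

$38,150,000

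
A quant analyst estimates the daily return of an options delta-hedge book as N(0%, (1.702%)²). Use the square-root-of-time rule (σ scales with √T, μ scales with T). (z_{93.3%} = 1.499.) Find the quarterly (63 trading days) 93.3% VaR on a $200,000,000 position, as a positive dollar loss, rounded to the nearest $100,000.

σ_{63d} = 1.702% × √63 = 13.509%.
VaR = 1.499 × 13.509% = 20.250%.
On $200,000,000: 0.20250 × $200,000,000 = $40,500,000.

$40,500,000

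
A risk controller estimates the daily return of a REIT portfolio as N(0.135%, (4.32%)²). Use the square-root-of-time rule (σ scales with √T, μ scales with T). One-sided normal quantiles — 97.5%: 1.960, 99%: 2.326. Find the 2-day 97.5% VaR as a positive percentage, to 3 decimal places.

11.704%

σ_{2d} = 4.32% × √2 = 6.109%; μ_{2d} = 2 × 0.135% = 0.270%.
VaR = −(0.270%) + 1.960 × 6.109% = 11.704%.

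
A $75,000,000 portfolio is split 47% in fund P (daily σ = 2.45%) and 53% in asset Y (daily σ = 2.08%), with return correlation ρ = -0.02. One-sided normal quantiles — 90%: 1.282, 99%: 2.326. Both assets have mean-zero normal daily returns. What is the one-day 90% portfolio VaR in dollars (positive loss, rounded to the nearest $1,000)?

$1,517,000

σ_p² = 0.47²·2.45² + 0.53²·2.08² + 2·-0.02·0.47·0.53·2.45·2.08 = 2.4905 (%²).
σ_p = √2.4905 = 1.578%.
VaR = 1.282 × 1.578% = 2.023%; on $75,000,000 that is $1,517,250.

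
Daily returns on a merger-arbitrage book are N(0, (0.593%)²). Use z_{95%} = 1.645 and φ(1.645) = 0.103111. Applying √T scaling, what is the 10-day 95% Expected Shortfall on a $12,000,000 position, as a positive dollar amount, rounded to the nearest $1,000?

$464,000

σ_{10d} = 0.593% × √10 = 1.875%.
ES multiplier = φ(z)/(1−α) = 0.103111/0.05 = 2.062.
ES = 1.875% × 2.062 = 3.866%; on $12,000,000: $463,920.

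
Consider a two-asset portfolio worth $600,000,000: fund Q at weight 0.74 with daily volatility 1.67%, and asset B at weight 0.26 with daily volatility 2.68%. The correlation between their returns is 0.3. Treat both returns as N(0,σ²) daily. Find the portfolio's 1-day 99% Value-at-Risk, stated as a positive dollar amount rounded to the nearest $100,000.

$22,200,000

σ_p² = 0.74²·1.67² + 0.26²·2.68² + 2·0.3·0.74·0.26·1.67·2.68 = 2.5294 (%²).
σ_p = √2.5294 = 1.590%.
At 99%, z = 2.326.
VaR = 2.326 × 1.590% = 3.698%; on $600,000,000 that is $22,188,000.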